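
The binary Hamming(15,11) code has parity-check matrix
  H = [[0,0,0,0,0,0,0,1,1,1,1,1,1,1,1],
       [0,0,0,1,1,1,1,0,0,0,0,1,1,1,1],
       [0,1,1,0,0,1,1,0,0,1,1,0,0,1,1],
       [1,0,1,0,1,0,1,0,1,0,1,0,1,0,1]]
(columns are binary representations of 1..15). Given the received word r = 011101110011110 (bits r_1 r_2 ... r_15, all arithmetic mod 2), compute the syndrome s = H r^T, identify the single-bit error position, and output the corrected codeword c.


s = (1, 0, 0, 0)^T, error position = 8, corrected codeword c = 011101100011110

Compute s = H r^T mod 2 one row at a time:
  s_1 = 1 + 0 + 0 + 1 + 1 + 1 + 1 + 0 = 5 ≡ 1 (mod 2).
  s_2 = 1 + 0 + 1 + 1 + 1 + 1 + 1 + 0 = 6 ≡ 0 (mod 2).
  s_3 = 1 + 1 + 1 + 1 + 0 + 1 + 1 + 0 = 6 ≡ 0 (mod 2).
  s_4 = 0 + 1 + 0 + 1 + 0 + 1 + 1 + 0 = 4 ≡ 0 (mod 2).
s = (1, 0, 0, 0)^T — this equals column 8 of H (binary 1000), so error is at position 8.
Correct: flip bit 8 of r = 011101110011110 to get c = 011101100011110.


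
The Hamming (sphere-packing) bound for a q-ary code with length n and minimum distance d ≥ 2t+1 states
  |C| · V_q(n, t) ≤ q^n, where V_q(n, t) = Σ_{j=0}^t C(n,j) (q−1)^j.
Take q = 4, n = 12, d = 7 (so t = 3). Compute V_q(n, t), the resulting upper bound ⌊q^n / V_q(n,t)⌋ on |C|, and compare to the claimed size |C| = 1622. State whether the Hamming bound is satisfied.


V_q(n, t) = 6571, q^n = 16777216, Hamming bound = 2553, |C| = 1622 ≤ bound (satisfied).

Step 1: Compute V_q(n, t) = Σ_{j=0}^3 C(n, j) (q−1)^j.
  j = 0: C(12,0)·(3)^0 = 1·1 = 1.
  j = 1: C(12,1)·(3)^1 = 12·3 = 36.
  j = 2: C(12,2)·(3)^2 = 66·9 = 594.
  j = 3: C(12,3)·(3)^3 = 220·27 = 5940.
  V_q(n, t) = 1 + 36 + 594 + 5940 = 6571.
Step 2: q^n = 4^12 = 16777216.
Step 3: Hamming bound ⌊q^n / V_q(n,t)⌋ = ⌊16777216/6571⌋ = 2553.
Step 4: Compare |C| = 1622 to 2553: satisfied.
The claimed |C| lies below the Hamming bound.


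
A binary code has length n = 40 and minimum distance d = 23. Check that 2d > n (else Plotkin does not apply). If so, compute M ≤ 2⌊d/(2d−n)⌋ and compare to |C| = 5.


Plotkin bound M ≤ 6; given |C| = 5 ≤ bound (satisfied).

Check applicability: 2d = 46, n = 40.
2d − n = 6 > 0, so Plotkin applies.
Compute d/(2d−n) = 23/6 ≈ 3.8333.
⌊d/(2d−n)⌋ = 3.
Plotkin bound: M ≤ 2·3 = 6.
Given |C| = 5, check: satisfied.
This |C| is below the Plotkin bound.


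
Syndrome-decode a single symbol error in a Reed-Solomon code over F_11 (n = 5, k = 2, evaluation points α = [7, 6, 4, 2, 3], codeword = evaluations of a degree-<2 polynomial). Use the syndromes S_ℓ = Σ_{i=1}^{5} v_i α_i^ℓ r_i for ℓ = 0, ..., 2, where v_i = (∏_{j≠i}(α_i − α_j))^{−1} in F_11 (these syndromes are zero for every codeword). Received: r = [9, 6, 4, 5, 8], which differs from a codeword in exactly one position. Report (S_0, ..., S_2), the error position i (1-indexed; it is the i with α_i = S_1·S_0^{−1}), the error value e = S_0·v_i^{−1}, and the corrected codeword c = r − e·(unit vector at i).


S = (4, 5, 9), error at position 3, error magnitude e = 4, c = [9, 6, 0, 5, 8].

Step 1: column multipliers v_i = (∏_{j≠i}(α_i − α_j))^{−1} mod 11.
  i = 1 (α = 7): (7−6)(7−4)(7−2)(7−3) = 1·3·5·4 = 60 ≡ 5, so v_1 = 5^{−1} = 9 (mod 11).
  i = 2 (α = 6): (6−7)(6−4)(6−2)(6−3) = (−1)·2·4·3 = −24 ≡ 9, so v_2 = 9^{−1} = 5 (mod 11).
  i = 3 (α = 4): (4−7)(4−6)(4−2)(4−3) = (−3)·(−2)·2·1 = 12 ≡ 1, so v_3 = 1^{−1} = 1 (mod 11).
  i = 4 (α = 2): (2−7)(2−6)(2−4)(2−3) = (−5)·(−4)·(−2)·(−1) = 40 ≡ 7, so v_4 = 7^{−1} = 8 (mod 11).
  i = 5 (α = 3): (3−7)(3−6)(3−4)(3−2) = (−4)·(−3)·(−1)·1 = −12 ≡ 10, so v_5 = 10^{−1} = 10 (mod 11).
  v = [9, 5, 1, 8, 10].
Step 2: syndromes of r = [9, 6, 4, 5, 8] (all sums mod 11).
  S_0 = Σ v_i r_i = 9·9 + 5·6 + 1·4 + 8·5 + 10·8 = 235 ≡ 4.
  S_1 = Σ v_i α_i r_i = 9·7·9 + 5·6·6 + 1·4·4 + 8·2·5 + 10·3·8 = 1083 ≡ 5.
  α_i^2 mod 11 = [5, 3, 5, 4, 9].
  S_2 = Σ v_i α_i^2 r_i = 9·5·9 + 5·3·6 + 1·5·4 + 8·4·5 + 10·9·8 = 1395 ≡ 9.
  S = (4, 5, 9) ≠ 0, so r is not a codeword (an error is present).
Step 3: locate the error. For a single error e at position i, S_ℓ = v_i·e·α_i^ℓ, so α_err = S_1/S_0.
  S_0^{−1} = 4^{−1} = 3 (mod 11), so α_err = 5·3 = 15 ≡ 4 = α_3. Error position i = 3.
  Consistency check: S_2/S_1 = 9·9 = 81 ≡ 4 = α_err ✓ (single-error assumption holds).
Step 4: error magnitude e = S_0/v_3 = S_0·∏_{j≠3}(α_3 − α_j) = 4·1 = 4 ≡ 4 (mod 11).
Step 5: correct position 3: c_3 = r_3 − e = 4 − 4 ≡ 0 (mod 11). Hence c = [9, 6, 0, 5, 8].
  Check: interpolating c through the α_i gives m(x) = 10 + 3·x (degree < 2) with m(α_i) = c_i for every i, so c is indeed a codeword.


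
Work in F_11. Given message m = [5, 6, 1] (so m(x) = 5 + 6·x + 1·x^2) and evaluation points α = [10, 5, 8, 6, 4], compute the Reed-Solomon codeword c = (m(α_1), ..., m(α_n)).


c = [0, 5, 7, 0, 1]

Message polynomial: m(x) = 5 + 6·x + 1·x^2 (mod 11).
For each evaluation point α_i, compute m(α_i) mod 11:
  α_1 = 10: Horner steps 1 → 5 → 0, so m(10) = 0.
  α_2 = 5: Horner steps 1 → 0 → 5, so m(5) = 5.
  α_3 = 8: Horner steps 1 → 3 → 7, so m(8) = 7.
  α_4 = 6: Horner steps 1 → 1 → 0, so m(6) = 0.
  α_5 = 4: Horner steps 1 → 10 → 1, so m(4) = 1.
Codeword c = [0, 5, 7, 0, 1] ∈ F_11^5.


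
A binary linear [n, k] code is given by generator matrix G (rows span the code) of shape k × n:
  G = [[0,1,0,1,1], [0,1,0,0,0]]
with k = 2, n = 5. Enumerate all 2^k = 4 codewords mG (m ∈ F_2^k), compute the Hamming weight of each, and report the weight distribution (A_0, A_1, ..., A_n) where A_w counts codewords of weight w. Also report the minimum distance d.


Weight distribution: A_0 = 1, A_1 = 1, A_2 = 1, A_3 = 1. Minimum distance d = 1.

Enumerate all 2^2 = 4 messages m ∈ F_2^2.
For each, compute codeword c = mG in F_2^5, then tally its weight.
  m = 00 → c = 00000, weight = 0.
  m = 10 → c = 01011, weight = 3.
  m = 01 → c = 01000, weight = 1.
  m = 11 → c = 00011, weight = 2.
Tally weights:
  weight 0: 1 codewords.
  weight 1: 1 codewords.
  weight 2: 1 codewords.
  weight 3: 1 codewords.
Minimum distance d = smallest w > 0 with A_w > 0 = 1.
Sanity: Σ A_w = 4 = 2^2 = 4 ✓.


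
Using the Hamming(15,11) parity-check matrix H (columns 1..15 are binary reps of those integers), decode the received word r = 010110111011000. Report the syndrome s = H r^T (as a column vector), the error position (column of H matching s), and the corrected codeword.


s = (0, 0, 1, 0)^T, error position = 2, corrected codeword c = 000110111011000

Compute s = H r^T mod 2 one row at a time:
  s_1 = 1 + 1 + 0 + 1 + 1 + 0 + 0 + 0 = 4 ≡ 0 (mod 2).
  s_2 = 1 + 1 + 0 + 1 + 1 + 0 + 0 + 0 = 4 ≡ 0 (mod 2).
  s_3 = 1 + 0 + 0 + 1 + 0 + 1 + 0 + 0 = 3 ≡ 1 (mod 2).
  s_4 = 0 + 0 + 1 + 1 + 1 + 1 + 0 + 0 = 4 ≡ 0 (mod 2).
s = (0, 0, 1, 0)^T — this equals column 2 of H (binary 0010), so error is at position 2.
Correct: flip bit 2 of r = 010110111011000 to get c = 000110111011000.


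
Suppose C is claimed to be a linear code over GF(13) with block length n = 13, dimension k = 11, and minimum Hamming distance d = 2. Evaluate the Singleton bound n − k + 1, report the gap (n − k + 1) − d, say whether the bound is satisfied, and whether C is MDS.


Singleton RHS = n − k + 1 = 3, slack = 1, bound satisfied, not MDS.

Singleton bound: d ≤ n − k + 1.
Here n = 13, k = 11, so n − k + 1 = 3.
Given d = 2, check d ≤ 3: YES.
Slack = (n − k + 1) − d = 1.
The code is NOT MDS (slack = 1 > 0).
Description: the claimed parameters are [13, 11, 2]_13; such a code would be non-MDS.


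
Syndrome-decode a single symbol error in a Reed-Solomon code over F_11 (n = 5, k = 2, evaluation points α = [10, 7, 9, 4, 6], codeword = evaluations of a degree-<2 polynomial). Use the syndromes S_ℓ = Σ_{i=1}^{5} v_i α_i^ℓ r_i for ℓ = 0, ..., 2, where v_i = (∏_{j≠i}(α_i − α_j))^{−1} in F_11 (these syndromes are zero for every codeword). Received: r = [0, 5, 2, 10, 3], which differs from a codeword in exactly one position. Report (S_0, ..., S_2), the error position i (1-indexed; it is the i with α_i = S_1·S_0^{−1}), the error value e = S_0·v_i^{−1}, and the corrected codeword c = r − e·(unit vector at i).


S = (5, 1, 9), error at position 3, error magnitude e = 4, c = [0, 5, 9, 10, 3].

Step 1: column multipliers v_i = (∏_{j≠i}(α_i − α_j))^{−1} mod 11.
  i = 1 (α = 10): (10−7)(10−9)(10−4)(10−6) = 3·1·6·4 = 72 ≡ 6, so v_1 = 6^{−1} = 2 (mod 11).
  i = 2 (α = 7): (7−10)(7−9)(7−4)(7−6) = (−3)·(−2)·3·1 = 18 ≡ 7, so v_2 = 7^{−1} = 8 (mod 11).
  i = 3 (α = 9): (9−10)(9−7)(9−4)(9−6) = (−1)·2·5·3 = −30 ≡ 3, so v_3 = 3^{−1} = 4 (mod 11).
  i = 4 (α = 4): (4−10)(4−7)(4−9)(4−6) = (−6)·(−3)·(−5)·(−2) = 180 ≡ 4, so v_4 = 4^{−1} = 3 (mod 11).
  i = 5 (α = 6): (6−10)(6−7)(6−9)(6−4) = (−4)·(−1)·(−3)·2 = −24 ≡ 9, so v_5 = 9^{−1} = 5 (mod 11).
  v = [2, 8, 4, 3, 5].
Step 2: syndromes of r = [0, 5, 2, 10, 3] (all sums mod 11).
  S_0 = Σ v_i r_i = 2·0 + 8·5 + 4·2 + 3·10 + 5·3 = 93 ≡ 5.
  S_1 = Σ v_i α_i r_i = 2·10·0 + 8·7·5 + 4·9·2 + 3·4·10 + 5·6·3 = 562 ≡ 1.
  α_i^2 mod 11 = [1, 5, 4, 5, 3].
  S_2 = Σ v_i α_i^2 r_i = 2·1·0 + 8·5·5 + 4·4·2 + 3·5·10 + 5·3·3 = 427 ≡ 9.
  S = (5, 1, 9) ≠ 0, so r is not a codeword (an error is present).
Step 3: locate the error. For a single error e at position i, S_ℓ = v_i·e·α_i^ℓ, so α_err = S_1/S_0.
  S_0^{−1} = 5^{−1} = 9 (mod 11), so α_err = 1·9 = 9 ≡ 9 = α_3. Error position i = 3.
  Consistency check: S_2/S_1 = 9·1 = 9 ≡ 9 = α_err ✓ (single-error assumption holds).
Step 4: error magnitude e = S_0/v_3 = S_0·∏_{j≠3}(α_3 − α_j) = 5·3 = 15 ≡ 4 (mod 11).
Step 5: correct position 3: c_3 = r_3 − e = 2 − 4 ≡ 9 (mod 11). Hence c = [0, 5, 9, 10, 3].
  Check: interpolating c through the α_i gives m(x) = 2 + 2·x (degree < 2) with m(α_i) = c_i for every i, so c is indeed a codeword.


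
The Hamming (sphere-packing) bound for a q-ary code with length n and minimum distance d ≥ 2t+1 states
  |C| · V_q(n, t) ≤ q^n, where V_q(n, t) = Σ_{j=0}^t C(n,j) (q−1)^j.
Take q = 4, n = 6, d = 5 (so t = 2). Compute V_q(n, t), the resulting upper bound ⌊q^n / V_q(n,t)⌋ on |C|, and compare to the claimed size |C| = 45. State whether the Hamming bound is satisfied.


V_q(n, t) = 154, q^n = 4096, Hamming bound = 26, |C| = 45 > bound (violated).

Step 1: Compute V_q(n, t) = Σ_{j=0}^2 C(n, j) (q−1)^j.
  j = 0: C(6,0)·(3)^0 = 1·1 = 1.
  j = 1: C(6,1)·(3)^1 = 6·3 = 18.
  j = 2: C(6,2)·(3)^2 = 15·9 = 135.
  V_q(n, t) = 1 + 18 + 135 = 154.
Step 2: q^n = 4^6 = 4096.
Step 3: Hamming bound ⌊q^n / V_q(n,t)⌋ = ⌊4096/154⌋ = 26.
Step 4: Compare |C| = 45 to 26: violated.
The claimed |C| lies above the Hamming bound, so no 4-ary code of length 6 with d ≥ 5 can have 45 codewords.


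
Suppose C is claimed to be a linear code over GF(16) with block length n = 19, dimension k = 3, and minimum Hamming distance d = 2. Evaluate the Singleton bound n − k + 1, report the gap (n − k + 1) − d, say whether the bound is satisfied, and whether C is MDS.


Singleton RHS = n − k + 1 = 17, slack = 15, bound satisfied, not MDS.

Singleton bound: d ≤ n − k + 1.
Here n = 19, k = 3, so n − k + 1 = 17.
Given d = 2, check d ≤ 17: YES.
Slack = (n − k + 1) − d = 15.
The code is NOT MDS (slack = 15 > 0).
Description: the claimed parameters are [19, 3, 2]_16; such a code would be non-MDS.


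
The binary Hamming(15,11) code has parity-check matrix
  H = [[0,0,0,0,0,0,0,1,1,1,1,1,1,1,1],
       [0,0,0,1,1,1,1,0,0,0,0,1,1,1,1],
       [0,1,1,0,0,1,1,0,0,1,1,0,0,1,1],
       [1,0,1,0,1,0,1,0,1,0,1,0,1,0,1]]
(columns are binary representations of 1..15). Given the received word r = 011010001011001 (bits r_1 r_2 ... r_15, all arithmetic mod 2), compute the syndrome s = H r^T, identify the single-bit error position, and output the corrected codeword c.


s = (0, 1, 0, 1)^T, error position = 5, corrected codeword c = 011000001011001

Compute s = H r^T mod 2 one row at a time:
  s_1 = 0 + 1 + 0 + 1 + 1 + 0 + 0 + 1 = 4 ≡ 0 (mod 2).
  s_2 = 0 + 1 + 0 + 0 + 1 + 0 + 0 + 1 = 3 ≡ 1 (mod 2).
  s_3 = 1 + 1 + 0 + 0 + 0 + 1 + 0 + 1 = 4 ≡ 0 (mod 2).
  s_4 = 0 + 1 + 1 + 0 + 1 + 1 + 0 + 1 = 5 ≡ 1 (mod 2).
s = (0, 1, 0, 1)^T — this equals column 5 of H (binary 0101), so error is at position 5.
Correct: flip bit 5 of r = 011010001011001 to get c = 011000001011001.


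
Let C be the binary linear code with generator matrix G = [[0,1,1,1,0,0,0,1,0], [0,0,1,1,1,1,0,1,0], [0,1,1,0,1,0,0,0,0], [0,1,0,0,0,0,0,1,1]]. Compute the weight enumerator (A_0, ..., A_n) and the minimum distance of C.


Weight distribution: A_0 = 1, A_2 = 1, A_3 = 6, A_4 = 5, A_5 = 2, A_6 = 1. Minimum distance d = 2.

Enumerate all 2^4 = 16 messages m ∈ F_2^4.
For each, compute codeword c = mG in F_2^9, then tally its weight.
  m = 0000 → c = 000000000, weight = 0.
  m = 1000 → c = 011100010, weight = 4.
  m = 0100 → c = 001111010, weight = 5.
  m = 1100 → c = 010011000, weight = 3.
  m = 0010 → c = 011010000, weight = 3.
  m = 1010 → c = 000110010, weight = 3.
  m = 0110 → c = 010101010, weight = 4.
  m = 1110 → c = 001001000, weight = 2.
  m = 0001 → c = 010000011, weight = 3.
  m = 1001 → c = 001100001, weight = 3.
  m = 0101 → c = 011111001, weight = 6.
  m = 1101 → c = 000011011, weight = 4.
  m = 0011 → c = 001010011, weight = 4.
  m = 1011 → c = 010110001, weight = 4.
  m = 0111 → c = 000101001, weight = 3.
  m = 1111 → c = 011001011, weight = 5.
Tally weights:
  weight 0: 1 codewords.
  weight 2: 1 codewords.
  weight 3: 6 codewords.
  weight 4: 5 codewords.
  weight 5: 2 codewords.
  weight 6: 1 codewords.
Minimum distance d = smallest w > 0 with A_w > 0 = 2.
Sanity: Σ A_w = 16 = 2^4 = 16 ✓.


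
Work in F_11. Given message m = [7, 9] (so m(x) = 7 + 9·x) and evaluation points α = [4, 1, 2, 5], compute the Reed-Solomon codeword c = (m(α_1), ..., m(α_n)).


c = [10, 5, 3, 8]

Message polynomial: m(x) = 7 + 9·x (mod 11).
For each evaluation point α_i, compute m(α_i) mod 11:
  α_1 = 4: Horner steps 9 → 10, so m(4) = 10.
  α_2 = 1: Horner steps 9 → 5, so m(1) = 5.
  α_3 = 2: Horner steps 9 → 3, so m(2) = 3.
  α_4 = 5: Horner steps 9 → 8, so m(5) = 8.
Codeword c = [10, 5, 3, 8] ∈ F_11^4.


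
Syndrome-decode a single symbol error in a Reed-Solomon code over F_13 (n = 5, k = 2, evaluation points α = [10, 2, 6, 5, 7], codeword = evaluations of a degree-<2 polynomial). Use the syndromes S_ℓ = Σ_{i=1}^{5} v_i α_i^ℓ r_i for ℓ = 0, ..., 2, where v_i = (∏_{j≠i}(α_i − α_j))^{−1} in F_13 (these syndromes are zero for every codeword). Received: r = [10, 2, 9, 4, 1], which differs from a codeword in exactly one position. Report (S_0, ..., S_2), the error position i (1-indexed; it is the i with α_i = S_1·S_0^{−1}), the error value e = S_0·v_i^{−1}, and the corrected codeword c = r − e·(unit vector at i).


S = (6, 8, 2), error at position 1, error magnitude e = 7, c = [3, 2, 9, 4, 1].

Step 1: column multipliers v_i = (∏_{j≠i}(α_i − α_j))^{−1} mod 13.
  i = 1 (α = 10): (10−2)(10−6)(10−5)(10−7) = 8·4·5·3 = 480 ≡ 12, so v_1 = 12^{−1} = 12 (mod 13).
  i = 2 (α = 2): (2−10)(2−6)(2−5)(2−7) = (−8)·(−4)·(−3)·(−5) = 480 ≡ 12, so v_2 = 12^{−1} = 12 (mod 13).
  i = 3 (α = 6): (6−10)(6−2)(6−5)(6−7) = (−4)·4·1·(−1) = 16 ≡ 3, so v_3 = 3^{−1} = 9 (mod 13).
  i = 4 (α = 5): (5−10)(5−2)(5−6)(5−7) = (−5)·3·(−1)·(−2) = −30 ≡ 9, so v_4 = 9^{−1} = 3 (mod 13).
  i = 5 (α = 7): (7−10)(7−2)(7−6)(7−5) = (−3)·5·1·2 = −30 ≡ 9, so v_5 = 9^{−1} = 3 (mod 13).
  v = [12, 12, 9, 3, 3].
Step 2: syndromes of r = [10, 2, 9, 4, 1] (all sums mod 13).
  S_0 = Σ v_i r_i = 12·10 + 12·2 + 9·9 + 3·4 + 3·1 = 240 ≡ 6.
  S_1 = Σ v_i α_i r_i = 12·10·10 + 12·2·2 + 9·6·9 + 3·5·4 + 3·7·1 = 1815 ≡ 8.
  α_i^2 mod 13 = [9, 4, 10, 12, 10].
  S_2 = Σ v_i α_i^2 r_i = 12·9·10 + 12·4·2 + 9·10·9 + 3·12·4 + 3·10·1 = 2160 ≡ 2.
  S = (6, 8, 2) ≠ 0, so r is not a codeword (an error is present).
Step 3: locate the error. For a single error e at position i, S_ℓ = v_i·e·α_i^ℓ, so α_err = S_1/S_0.
  S_0^{−1} = 6^{−1} = 11 (mod 13), so α_err = 8·11 = 88 ≡ 10 = α_1. Error position i = 1.
  Consistency check: S_2/S_1 = 2·5 = 10 ≡ 10 = α_err ✓ (single-error assumption holds).
Step 4: error magnitude e = S_0/v_1 = S_0·∏_{j≠1}(α_1 − α_j) = 6·12 = 72 ≡ 7 (mod 13).
Step 5: correct position 1: c_1 = r_1 − e = 10 − 7 ≡ 3 (mod 13). Hence c = [3, 2, 9, 4, 1].
  Check: interpolating c through the α_i gives m(x) = 5 + 5·x (degree < 2) with m(α_i) = c_i for every i, so c is indeed a codeword.


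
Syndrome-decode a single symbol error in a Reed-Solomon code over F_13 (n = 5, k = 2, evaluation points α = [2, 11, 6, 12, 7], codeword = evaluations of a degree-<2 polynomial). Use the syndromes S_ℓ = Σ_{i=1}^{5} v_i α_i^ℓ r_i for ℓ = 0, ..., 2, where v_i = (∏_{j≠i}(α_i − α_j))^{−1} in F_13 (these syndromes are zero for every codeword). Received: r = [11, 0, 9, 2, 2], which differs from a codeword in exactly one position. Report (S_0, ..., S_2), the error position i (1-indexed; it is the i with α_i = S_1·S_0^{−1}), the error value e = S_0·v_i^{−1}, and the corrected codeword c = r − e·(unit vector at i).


S = (9, 4, 9), error at position 4, error magnitude e = 9, c = [11, 0, 9, 6, 2].

Step 1: column multipliers v_i = (∏_{j≠i}(α_i − α_j))^{−1} mod 13.
  i = 1 (α = 2): (2−11)(2−6)(2−12)(2−7) = (−9)·(−4)·(−10)·(−5) = 1800 ≡ 6, so v_1 = 6^{−1} = 11 (mod 13).
  i = 2 (α = 11): (11−2)(11−6)(11−12)(11−7) = 9·5·(−1)·4 = −180 ≡ 2, so v_2 = 2^{−1} = 7 (mod 13).
  i = 3 (α = 6): (6−2)(6−11)(6−12)(6−7) = 4·(−5)·(−6)·(−1) = −120 ≡ 10, so v_3 = 10^{−1} = 4 (mod 13).
  i = 4 (α = 12): (12−2)(12−11)(12−6)(12−7) = 10·1·6·5 = 300 ≡ 1, so v_4 = 1^{−1} = 1 (mod 13).
  i = 5 (α = 7): (7−2)(7−11)(7−6)(7−12) = 5·(−4)·1·(−5) = 100 ≡ 9, so v_5 = 9^{−1} = 3 (mod 13).
  v = [11, 7, 4, 1, 3].
Step 2: syndromes of r = [11, 0, 9, 2, 2] (all sums mod 13).
  S_0 = Σ v_i r_i = 11·11 + 7·0 + 4·9 + 1·2 + 3·2 = 165 ≡ 9.
  S_1 = Σ v_i α_i r_i = 11·2·11 + 7·11·0 + 4·6·9 + 1·12·2 + 3·7·2 = 524 ≡ 4.
  α_i^2 mod 13 = [4, 4, 10, 1, 10].
  S_2 = Σ v_i α_i^2 r_i = 11·4·11 + 7·4·0 + 4·10·9 + 1·1·2 + 3·10·2 = 906 ≡ 9.
  S = (9, 4, 9) ≠ 0, so r is not a codeword (an error is present).
Step 3: locate the error. For a single error e at position i, S_ℓ = v_i·e·α_i^ℓ, so α_err = S_1/S_0.
  S_0^{−1} = 9^{−1} = 3 (mod 13), so α_err = 4·3 = 12 ≡ 12 = α_4. Error position i = 4.
  Consistency check: S_2/S_1 = 9·10 = 90 ≡ 12 = α_err ✓ (single-error assumption holds).
Step 4: error magnitude e = S_0/v_4 = S_0·∏_{j≠4}(α_4 − α_j) = 9·1 = 9 ≡ 9 (mod 13).
Step 5: correct position 4: c_4 = r_4 − e = 2 − 9 ≡ 6 (mod 13). Hence c = [11, 0, 9, 6, 2].
  Check: interpolating c through the α_i gives m(x) = 12 + 6·x (degree < 2) with m(α_i) = c_i for every i, so c is indeed a codeword.


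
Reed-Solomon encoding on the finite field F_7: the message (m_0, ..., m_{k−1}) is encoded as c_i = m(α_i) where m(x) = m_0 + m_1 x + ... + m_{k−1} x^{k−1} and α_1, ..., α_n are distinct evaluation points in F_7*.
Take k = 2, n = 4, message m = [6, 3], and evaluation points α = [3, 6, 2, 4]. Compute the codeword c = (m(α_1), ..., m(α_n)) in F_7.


c = [1, 3, 5, 4]

Message polynomial: m(x) = 6 + 3·x (mod 7).
For each evaluation point α_i, compute m(α_i) mod 7:
  α_1 = 3: Horner steps 3 → 1, so m(3) = 1.
  α_2 = 6: Horner steps 3 → 3, so m(6) = 3.
  α_3 = 2: Horner steps 3 → 5, so m(2) = 5.
  α_4 = 4: Horner steps 3 → 4, so m(4) = 4.
Codeword c = [1, 3, 5, 4] ∈ F_7^4.


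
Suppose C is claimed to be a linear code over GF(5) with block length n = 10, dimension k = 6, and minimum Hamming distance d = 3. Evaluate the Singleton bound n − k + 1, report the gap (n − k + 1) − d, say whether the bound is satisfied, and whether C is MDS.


Singleton RHS = n − k + 1 = 5, slack = 2, bound satisfied, not MDS.

Singleton bound: d ≤ n − k + 1.
Here n = 10, k = 6, so n − k + 1 = 5.
Given d = 3, check d ≤ 5: YES.
Slack = (n − k + 1) − d = 2.
The code is NOT MDS (slack = 2 > 0).
Description: the claimed parameters are [10, 6, 3]_5; such a code would be non-MDS.


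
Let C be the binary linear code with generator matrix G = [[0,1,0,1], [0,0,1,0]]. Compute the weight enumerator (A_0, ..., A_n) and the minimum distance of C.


Weight distribution: A_0 = 1, A_1 = 1, A_2 = 1, A_3 = 1. Minimum distance d = 1.

Enumerate all 2^2 = 4 messages m ∈ F_2^2.
For each, compute codeword c = mG in F_2^4, then tally its weight.
  m = 00 → c = 0000, weight = 0.
  m = 10 → c = 0101, weight = 2.
  m = 01 → c = 0010, weight = 1.
  m = 11 → c = 0111, weight = 3.
Tally weights:
  weight 0: 1 codewords.
  weight 1: 1 codewords.
  weight 2: 1 codewords.
  weight 3: 1 codewords.
Minimum distance d = smallest w > 0 with A_w > 0 = 1.
Sanity: Σ A_w = 4 = 2^2 = 4 ✓.


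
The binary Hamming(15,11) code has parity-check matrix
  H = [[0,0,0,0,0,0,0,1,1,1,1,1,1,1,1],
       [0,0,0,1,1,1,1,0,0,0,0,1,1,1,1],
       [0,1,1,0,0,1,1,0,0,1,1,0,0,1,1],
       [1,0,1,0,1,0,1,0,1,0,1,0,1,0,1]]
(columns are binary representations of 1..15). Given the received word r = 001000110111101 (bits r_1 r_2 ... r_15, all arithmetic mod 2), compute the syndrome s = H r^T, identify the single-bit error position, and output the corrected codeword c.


s = (0, 0, 1, 1)^T, error position = 3, corrected codeword c = 000000110111101

Compute s = H r^T mod 2 one row at a time:
  s_1 = 1 + 0 + 1 + 1 + 1 + 1 + 0 + 1 = 6 ≡ 0 (mod 2).
  s_2 = 0 + 0 + 0 + 1 + 1 + 1 + 0 + 1 = 4 ≡ 0 (mod 2).
  s_3 = 0 + 1 + 0 + 1 + 1 + 1 + 0 + 1 = 5 ≡ 1 (mod 2).
  s_4 = 0 + 1 + 0 + 1 + 0 + 1 + 1 + 1 = 5 ≡ 1 (mod 2).
s = (0, 0, 1, 1)^T — this equals column 3 of H (binary 0011), so error is at position 3.
Correct: flip bit 3 of r = 001000110111101 to get c = 000000110111101.


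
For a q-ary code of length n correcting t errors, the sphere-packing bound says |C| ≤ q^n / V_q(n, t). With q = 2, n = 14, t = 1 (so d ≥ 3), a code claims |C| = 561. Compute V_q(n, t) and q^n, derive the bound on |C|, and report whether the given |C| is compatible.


V_q(n, t) = 15, q^n = 16384, Hamming bound = 1092, |C| = 561 ≤ bound (satisfied).

Step 1: Compute V_q(n, t) = Σ_{j=0}^1 C(n, j) (q−1)^j.
  j = 0: C(14,0)·(1)^0 = 1·1 = 1.
  j = 1: C(14,1)·(1)^1 = 14·1 = 14.
  V_q(n, t) = 1 + 14 = 15.
Step 2: q^n = 2^14 = 16384.
Step 3: Hamming bound ⌊q^n / V_q(n,t)⌋ = ⌊16384/15⌋ = 1092.
Step 4: Compare |C| = 561 to 1092: satisfied.
The claimed |C| lies below the Hamming bound.


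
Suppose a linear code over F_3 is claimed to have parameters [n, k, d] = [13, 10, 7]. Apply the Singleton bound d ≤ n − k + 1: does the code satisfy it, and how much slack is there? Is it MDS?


Singleton RHS = n − k + 1 = 4, slack = -3, bound violated (no such code; not MDS).

Singleton bound: d ≤ n − k + 1.
Here n = 13, k = 10, so n − k + 1 = 4.
Given d = 7, check d ≤ 4: NO.
Slack = (n − k + 1) − d = -3.
The slack is negative: d = 7 exceeds n − k + 1 = 4 by 3, so the Singleton bound is violated and no linear [13, 10, 7]_3 code can exist. In particular it is not MDS (MDS requires d = n − k + 1 exactly).
Description: the claimed parameters are [13, 10, 7]_3; such a code would be impossible (violates the Singleton bound).


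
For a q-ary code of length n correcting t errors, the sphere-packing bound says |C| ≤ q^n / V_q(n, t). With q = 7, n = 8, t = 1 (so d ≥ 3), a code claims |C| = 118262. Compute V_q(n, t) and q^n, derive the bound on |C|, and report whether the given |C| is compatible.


V_q(n, t) = 49, q^n = 5764801, Hamming bound = 117649, |C| = 118262 > bound (violated).

Step 1: Compute V_q(n, t) = Σ_{j=0}^1 C(n, j) (q−1)^j.
  j = 0: C(8,0)·(6)^0 = 1·1 = 1.
  j = 1: C(8,1)·(6)^1 = 8·6 = 48.
  V_q(n, t) = 1 + 48 = 49.
Step 2: q^n = 7^8 = 5764801.
Step 3: Hamming bound ⌊q^n / V_q(n,t)⌋ = ⌊5764801/49⌋ = 117649.
Step 4: Compare |C| = 118262 to 117649: violated.
The claimed |C| lies above the Hamming bound, so no 7-ary code of length 8 with d ≥ 3 can have 118262 codewords.


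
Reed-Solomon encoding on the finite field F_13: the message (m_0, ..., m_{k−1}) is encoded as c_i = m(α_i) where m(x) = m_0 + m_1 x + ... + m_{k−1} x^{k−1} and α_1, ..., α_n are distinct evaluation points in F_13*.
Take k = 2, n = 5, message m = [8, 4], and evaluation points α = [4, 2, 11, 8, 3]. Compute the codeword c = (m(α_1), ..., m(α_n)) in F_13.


c = [11, 3, 0, 1, 7]

Message polynomial: m(x) = 8 + 4·x (mod 13).
For each evaluation point α_i, compute m(α_i) mod 13:
  α_1 = 4: Horner steps 4 → 11, so m(4) = 11.
  α_2 = 2: Horner steps 4 → 3, so m(2) = 3.
  α_3 = 11: Horner steps 4 → 0, so m(11) = 0.
  α_4 = 8: Horner steps 4 → 1, so m(8) = 1.
  α_5 = 3: Horner steps 4 → 7, so m(3) = 7.
Codeword c = [11, 3, 0, 1, 7] ∈ F_13^5.


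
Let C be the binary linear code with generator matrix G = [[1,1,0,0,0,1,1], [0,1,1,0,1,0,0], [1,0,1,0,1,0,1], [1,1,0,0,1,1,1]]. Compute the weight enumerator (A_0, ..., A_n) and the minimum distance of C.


Weight distribution: A_0 = 1, A_1 = 2, A_2 = 2, A_3 = 4, A_4 = 5, A_5 = 2. Minimum distance d = 1.

Enumerate all 2^4 = 16 messages m ∈ F_2^4.
For each, compute codeword c = mG in F_2^7, then tally its weight.
  m = 0000 → c = 0000000, weight = 0.
  m = 1000 → c = 1100011, weight = 4.
  m = 0100 → c = 0110100, weight = 3.
  m = 1100 → c = 1010111, weight = 5.
  m = 0010 → c = 1010101, weight = 4.
  m = 1010 → c = 0110110, weight = 4.
  m = 0110 → c = 1100001, weight = 3.
  m = 1110 → c = 0000010, weight = 1.
  m = 0001 → c = 1100111, weight = 5.
  m = 1001 → c = 0000100, weight = 1.
  m = 0101 → c = 1010011, weight = 4.
  m = 1101 → c = 0110000, weight = 2.
  m = 0011 → c = 0110010, weight = 3.
  m = 1011 → c = 1010001, weight = 3.
  m = 0111 → c = 0000110, weight = 2.
  m = 1111 → c = 1100101, weight = 4.
Tally weights:
  weight 0: 1 codewords.
  weight 1: 2 codewords.
  weight 2: 2 codewords.
  weight 3: 4 codewords.
  weight 4: 5 codewords.
  weight 5: 2 codewords.
Minimum distance d = smallest w > 0 with A_w > 0 = 1.
Sanity: Σ A_w = 16 = 2^4 = 16 ✓.


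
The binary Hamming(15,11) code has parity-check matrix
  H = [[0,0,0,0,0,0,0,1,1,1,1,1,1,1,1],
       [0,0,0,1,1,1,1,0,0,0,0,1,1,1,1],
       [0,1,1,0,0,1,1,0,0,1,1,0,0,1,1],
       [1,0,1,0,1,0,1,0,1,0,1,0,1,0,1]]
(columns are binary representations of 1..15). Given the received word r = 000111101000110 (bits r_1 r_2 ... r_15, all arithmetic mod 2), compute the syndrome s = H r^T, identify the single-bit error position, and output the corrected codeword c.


s = (1, 0, 1, 0)^T, error position = 10, corrected codeword c = 000111101100110

Compute s = H r^T mod 2 one row at a time:
  s_1 = 0 + 1 + 0 + 0 + 0 + 1 + 1 + 0 = 3 ≡ 1 (mod 2).
  s_2 = 1 + 1 + 1 + 1 + 0 + 1 + 1 + 0 = 6 ≡ 0 (mod 2).
  s_3 = 0 + 0 + 1 + 1 + 0 + 0 + 1 + 0 = 3 ≡ 1 (mod 2).
  s_4 = 0 + 0 + 1 + 1 + 1 + 0 + 1 + 0 = 4 ≡ 0 (mod 2).
s = (1, 0, 1, 0)^T — this equals column 10 of H (binary 1010), so error is at position 10.
Correct: flip bit 10 of r = 000111101000110 to get c = 000111101100110.


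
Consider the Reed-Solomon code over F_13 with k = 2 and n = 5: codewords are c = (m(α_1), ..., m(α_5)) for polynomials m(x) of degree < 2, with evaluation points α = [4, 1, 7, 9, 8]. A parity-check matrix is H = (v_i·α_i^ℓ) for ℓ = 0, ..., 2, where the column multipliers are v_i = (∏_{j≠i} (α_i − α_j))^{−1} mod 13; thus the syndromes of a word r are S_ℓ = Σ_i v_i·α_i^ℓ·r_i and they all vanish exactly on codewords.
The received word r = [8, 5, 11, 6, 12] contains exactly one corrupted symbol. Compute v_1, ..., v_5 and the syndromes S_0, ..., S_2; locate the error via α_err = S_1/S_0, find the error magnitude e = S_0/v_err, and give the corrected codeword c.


S = (3, 1, 9), error at position 4, error magnitude e = 6, c = [8, 5, 11, 0, 12].

Step 1: column multipliers v_i = (∏_{j≠i}(α_i − α_j))^{−1} mod 13.
  i = 1 (α = 4): (4−1)(4−7)(4−9)(4−8) = 3·(−3)·(−5)·(−4) = −180 ≡ 2, so v_1 = 2^{−1} = 7 (mod 13).
  i = 2 (α = 1): (1−4)(1−7)(1−9)(1−8) = (−3)·(−6)·(−8)·(−7) = 1008 ≡ 7, so v_2 = 7^{−1} = 2 (mod 13).
  i = 3 (α = 7): (7−4)(7−1)(7−9)(7−8) = 3·6·(−2)·(−1) = 36 ≡ 10, so v_3 = 10^{−1} = 4 (mod 13).
  i = 4 (α = 9): (9−4)(9−1)(9−7)(9−8) = 5·8·2·1 = 80 ≡ 2, so v_4 = 2^{−1} = 7 (mod 13).
  i = 5 (α = 8): (8−4)(8−1)(8−7)(8−9) = 4·7·1·(−1) = −28 ≡ 11, so v_5 = 11^{−1} = 6 (mod 13).
  v = [7, 2, 4, 7, 6].
Step 2: syndromes of r = [8, 5, 11, 6, 12] (all sums mod 13).
  S_0 = Σ v_i r_i = 7·8 + 2·5 + 4·11 + 7·6 + 6·12 = 224 ≡ 3.
  S_1 = Σ v_i α_i r_i = 7·4·8 + 2·1·5 + 4·7·11 + 7·9·6 + 6·8·12 = 1496 ≡ 1.
  α_i^2 mod 13 = [3, 1, 10, 3, 12].
  S_2 = Σ v_i α_i^2 r_i = 7·3·8 + 2·1·5 + 4·10·11 + 7·3·6 + 6·12·12 = 1608 ≡ 9.
  S = (3, 1, 9) ≠ 0, so r is not a codeword (an error is present).
Step 3: locate the error. For a single error e at position i, S_ℓ = v_i·e·α_i^ℓ, so α_err = S_1/S_0.
  S_0^{−1} = 3^{−1} = 9 (mod 13), so α_err = 1·9 = 9 ≡ 9 = α_4. Error position i = 4.
  Consistency check: S_2/S_1 = 9·1 = 9 ≡ 9 = α_err ✓ (single-error assumption holds).
Step 4: error magnitude e = S_0/v_4 = S_0·∏_{j≠4}(α_4 − α_j) = 3·2 = 6 ≡ 6 (mod 13).
Step 5: correct position 4: c_4 = r_4 − e = 6 − 6 ≡ 0 (mod 13). Hence c = [8, 5, 11, 0, 12].
  Check: interpolating c through the α_i gives m(x) = 4 + 1·x (degree < 2) with m(α_i) = c_i for every i, so c is indeed a codeword.


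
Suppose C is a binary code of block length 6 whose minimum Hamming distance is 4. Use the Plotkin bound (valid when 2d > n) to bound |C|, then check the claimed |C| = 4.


Plotkin bound M ≤ 4; given |C| = 4 ≤ bound (satisfied).

Check applicability: 2d = 8, n = 6.
2d − n = 2 > 0, so Plotkin applies.
Compute d/(2d−n) = 4/2 ≈ 2.0000.
⌊d/(2d−n)⌋ = 2.
Plotkin bound: M ≤ 2·2 = 4.
Given |C| = 4, check: satisfied.
This |C| is at the Plotkin bound.


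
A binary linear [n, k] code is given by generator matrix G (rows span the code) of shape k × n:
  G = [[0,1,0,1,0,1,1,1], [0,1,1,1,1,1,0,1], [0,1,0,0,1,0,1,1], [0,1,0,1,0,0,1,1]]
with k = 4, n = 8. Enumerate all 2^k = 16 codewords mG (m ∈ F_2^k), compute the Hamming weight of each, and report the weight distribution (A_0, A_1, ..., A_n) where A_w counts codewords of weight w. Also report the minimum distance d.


Weight distribution: A_0 = 1, A_1 = 1, A_2 = 1, A_3 = 4, A_4 = 5, A_5 = 3, A_6 = 1. Minimum distance d = 1.

Enumerate all 2^4 = 16 messages m ∈ F_2^4.
For each, compute codeword c = mG in F_2^8, then tally its weight.
  m = 0000 → c = 00000000, weight = 0.
  m = 1000 → c = 01010111, weight = 5.
  m = 0100 → c = 01111101, weight = 6.
  m = 1100 → c = 00101010, weight = 3.
  m = 0010 → c = 01001011, weight = 4.
  m = 1010 → c = 00011100, weight = 3.
  m = 0110 → c = 00110110, weight = 4.
  m = 1110 → c = 01100001, weight = 3.
  m = 0001 → c = 01010011, weight = 4.
  m = 1001 → c = 00000100, weight = 1.
  m = 0101 → c = 00101110, weight = 4.
  m = 1101 → c = 01111001, weight = 5.
  m = 0011 → c = 00011000, weight = 2.
  m = 1011 → c = 01001111, weight = 5.
  m = 0111 → c = 01100101, weight = 4.
  m = 1111 → c = 00110010, weight = 3.
Tally weights:
  weight 0: 1 codewords.
  weight 1: 1 codewords.
  weight 2: 1 codewords.
  weight 3: 4 codewords.
  weight 4: 5 codewords.
  weight 5: 3 codewords.
  weight 6: 1 codewords.
Minimum distance d = smallest w > 0 with A_w > 0 = 1.
Sanity: Σ A_w = 16 = 2^4 = 16 ✓.


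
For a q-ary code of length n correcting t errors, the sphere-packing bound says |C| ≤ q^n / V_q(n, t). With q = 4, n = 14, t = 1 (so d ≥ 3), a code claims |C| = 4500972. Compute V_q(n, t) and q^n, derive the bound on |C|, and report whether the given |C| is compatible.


V_q(n, t) = 43, q^n = 268435456, Hamming bound = 6242685, |C| = 4500972 ≤ bound (satisfied).

Step 1: Compute V_q(n, t) = Σ_{j=0}^1 C(n, j) (q−1)^j.
  j = 0: C(14,0)·(3)^0 = 1·1 = 1.
  j = 1: C(14,1)·(3)^1 = 14·3 = 42.
  V_q(n, t) = 1 + 42 = 43.
Step 2: q^n = 4^14 = 268435456.
Step 3: Hamming bound ⌊q^n / V_q(n,t)⌋ = ⌊268435456/43⌋ = 6242685.
Step 4: Compare |C| = 4500972 to 6242685: satisfied.
The claimed |C| lies below the Hamming bound.


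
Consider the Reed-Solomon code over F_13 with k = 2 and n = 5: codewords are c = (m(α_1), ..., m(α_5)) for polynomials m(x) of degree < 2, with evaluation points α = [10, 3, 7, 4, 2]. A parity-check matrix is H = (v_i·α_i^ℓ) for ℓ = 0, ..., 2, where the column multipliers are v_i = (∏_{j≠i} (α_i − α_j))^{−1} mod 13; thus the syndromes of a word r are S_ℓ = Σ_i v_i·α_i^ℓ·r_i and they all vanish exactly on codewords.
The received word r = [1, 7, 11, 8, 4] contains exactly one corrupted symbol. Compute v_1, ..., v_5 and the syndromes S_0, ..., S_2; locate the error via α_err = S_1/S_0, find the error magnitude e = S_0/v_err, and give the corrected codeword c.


S = (12, 11, 9), error at position 5, error magnitude e = 11, c = [1, 7, 11, 8, 6].

Step 1: column multipliers v_i = (∏_{j≠i}(α_i − α_j))^{−1} mod 13.
  i = 1 (α = 10): (10−3)(10−7)(10−4)(10−2) = 7·3·6·8 = 1008 ≡ 7, so v_1 = 7^{−1} = 2 (mod 13).
  i = 2 (α = 3): (3−10)(3−7)(3−4)(3−2) = (−7)·(−4)·(−1)·1 = −28 ≡ 11, so v_2 = 11^{−1} = 6 (mod 13).
  i = 3 (α = 7): (7−10)(7−3)(7−4)(7−2) = (−3)·4·3·5 = −180 ≡ 2, so v_3 = 2^{−1} = 7 (mod 13).
  i = 4 (α = 4): (4−10)(4−3)(4−7)(4−2) = (−6)·1·(−3)·2 = 36 ≡ 10, so v_4 = 10^{−1} = 4 (mod 13).
  i = 5 (α = 2): (2−10)(2−3)(2−7)(2−4) = (−8)·(−1)·(−5)·(−2) = 80 ≡ 2, so v_5 = 2^{−1} = 7 (mod 13).
  v = [2, 6, 7, 4, 7].
Step 2: syndromes of r = [1, 7, 11, 8, 4] (all sums mod 13).
  S_0 = Σ v_i r_i = 2·1 + 6·7 + 7·11 + 4·8 + 7·4 = 181 ≡ 12.
  S_1 = Σ v_i α_i r_i = 2·10·1 + 6·3·7 + 7·7·11 + 4·4·8 + 7·2·4 = 869 ≡ 11.
  α_i^2 mod 13 = [9, 9, 10, 3, 4].
  S_2 = Σ v_i α_i^2 r_i = 2·9·1 + 6·9·7 + 7·10·11 + 4·3·8 + 7·4·4 = 1374 ≡ 9.
  S = (12, 11, 9) ≠ 0, so r is not a codeword (an error is present).
Step 3: locate the error. For a single error e at position i, S_ℓ = v_i·e·α_i^ℓ, so α_err = S_1/S_0.
  S_0^{−1} = 12^{−1} = 12 (mod 13), so α_err = 11·12 = 132 ≡ 2 = α_5. Error position i = 5.
  Consistency check: S_2/S_1 = 9·6 = 54 ≡ 2 = α_err ✓ (single-error assumption holds).
Step 4: error magnitude e = S_0/v_5 = S_0·∏_{j≠5}(α_5 − α_j) = 12·2 = 24 ≡ 11 (mod 13).
Step 5: correct position 5: c_5 = r_5 − e = 4 − 11 ≡ 6 (mod 13). Hence c = [1, 7, 11, 8, 6].
  Check: interpolating c through the α_i gives m(x) = 4 + 1·x (degree < 2) with m(α_i) = c_i for every i, so c is indeed a codeword.


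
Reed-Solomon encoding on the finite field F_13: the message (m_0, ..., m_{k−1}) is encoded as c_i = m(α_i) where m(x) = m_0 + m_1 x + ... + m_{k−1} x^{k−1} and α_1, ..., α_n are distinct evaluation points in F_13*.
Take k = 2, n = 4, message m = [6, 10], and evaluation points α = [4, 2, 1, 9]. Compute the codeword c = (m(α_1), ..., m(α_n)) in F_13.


c = [7, 0, 3, 5]

Message polynomial: m(x) = 6 + 10·x (mod 13).
For each evaluation point α_i, compute m(α_i) mod 13:
  α_1 = 4: Horner steps 10 → 7, so m(4) = 7.
  α_2 = 2: Horner steps 10 → 0, so m(2) = 0.
  α_3 = 1: Horner steps 10 → 3, so m(1) = 3.
  α_4 = 9: Horner steps 10 → 5, so m(9) = 5.
Codeword c = [7, 0, 3, 5] ∈ F_13^4.


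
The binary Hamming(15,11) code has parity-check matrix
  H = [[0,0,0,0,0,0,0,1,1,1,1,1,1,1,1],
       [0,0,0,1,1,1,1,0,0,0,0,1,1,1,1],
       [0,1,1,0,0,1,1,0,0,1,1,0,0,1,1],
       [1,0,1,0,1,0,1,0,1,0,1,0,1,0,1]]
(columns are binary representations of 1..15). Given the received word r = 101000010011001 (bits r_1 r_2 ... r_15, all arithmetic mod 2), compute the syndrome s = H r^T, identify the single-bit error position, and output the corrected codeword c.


s = (0, 0, 1, 0)^T, error position = 2, corrected codeword c = 111000010011001

Compute s = H r^T mod 2 one row at a time:
  s_1 = 1 + 0 + 0 + 1 + 1 + 0 + 0 + 1 = 4 ≡ 0 (mod 2).
  s_2 = 0 + 0 + 0 + 0 + 1 + 0 + 0 + 1 = 2 ≡ 0 (mod 2).
  s_3 = 0 + 1 + 0 + 0 + 0 + 1 + 0 + 1 = 3 ≡ 1 (mod 2).
  s_4 = 1 + 1 + 0 + 0 + 0 + 1 + 0 + 1 = 4 ≡ 0 (mod 2).
s = (0, 0, 1, 0)^T — this equals column 2 of H (binary 0010), so error is at position 2.
Correct: flip bit 2 of r = 101000010011001 to get c = 111000010011001.


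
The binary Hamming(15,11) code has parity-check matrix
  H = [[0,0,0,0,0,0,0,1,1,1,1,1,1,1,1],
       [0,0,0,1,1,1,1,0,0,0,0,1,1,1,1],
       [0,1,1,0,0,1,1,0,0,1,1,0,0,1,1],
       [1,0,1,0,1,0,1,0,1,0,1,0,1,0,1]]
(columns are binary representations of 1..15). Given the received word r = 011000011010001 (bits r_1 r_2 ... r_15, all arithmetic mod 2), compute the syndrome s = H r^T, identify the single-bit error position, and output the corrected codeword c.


s = (0, 1, 0, 0)^T, error position = 4, corrected codeword c = 011100011010001

Compute s = H r^T mod 2 one row at a time:
  s_1 = 1 + 1 + 0 + 1 + 0 + 0 + 0 + 1 = 4 ≡ 0 (mod 2).
  s_2 = 0 + 0 + 0 + 0 + 0 + 0 + 0 + 1 = 1 ≡ 1 (mod 2).
  s_3 = 1 + 1 + 0 + 0 + 0 + 1 + 0 + 1 = 4 ≡ 0 (mod 2).
  s_4 = 0 + 1 + 0 + 0 + 1 + 1 + 0 + 1 = 4 ≡ 0 (mod 2).
s = (0, 1, 0, 0)^T — this equals column 4 of H (binary 0100), so error is at position 4.
Correct: flip bit 4 of r = 011000011010001 to get c = 011100011010001.


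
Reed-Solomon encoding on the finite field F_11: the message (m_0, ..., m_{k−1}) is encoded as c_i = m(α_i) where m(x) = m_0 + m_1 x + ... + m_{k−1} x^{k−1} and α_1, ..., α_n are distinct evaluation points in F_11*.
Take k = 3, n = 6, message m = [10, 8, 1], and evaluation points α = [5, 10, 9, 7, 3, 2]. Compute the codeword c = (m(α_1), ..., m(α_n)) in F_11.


c = [9, 3, 9, 5, 10, 8]

Message polynomial: m(x) = 10 + 8·x + 1·x^2 (mod 11).
For each evaluation point α_i, compute m(α_i) mod 11:
  α_1 = 5: Horner steps 1 → 2 → 9, so m(5) = 9.
  α_2 = 10: Horner steps 1 → 7 → 3, so m(10) = 3.
  α_3 = 9: Horner steps 1 → 6 → 9, so m(9) = 9.
  α_4 = 7: Horner steps 1 → 4 → 5, so m(7) = 5.
  α_5 = 3: Horner steps 1 → 0 → 10, so m(3) = 10.
  α_6 = 2: Horner steps 1 → 10 → 8, so m(2) = 8.
Codeword c = [9, 3, 9, 5, 10, 8] ∈ F_11^6.


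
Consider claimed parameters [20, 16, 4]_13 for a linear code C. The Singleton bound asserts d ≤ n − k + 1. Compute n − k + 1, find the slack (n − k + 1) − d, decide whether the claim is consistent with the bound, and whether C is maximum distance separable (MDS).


Singleton RHS = n − k + 1 = 5, slack = 1, bound satisfied, not MDS.

Singleton bound: d ≤ n − k + 1.
Here n = 20, k = 16, so n − k + 1 = 5.
Given d = 4, check d ≤ 5: YES.
Slack = (n − k + 1) − d = 1.
The code is NOT MDS (slack = 1 > 0).
Description: the claimed parameters are [20, 16, 4]_13; such a code would be non-MDS.


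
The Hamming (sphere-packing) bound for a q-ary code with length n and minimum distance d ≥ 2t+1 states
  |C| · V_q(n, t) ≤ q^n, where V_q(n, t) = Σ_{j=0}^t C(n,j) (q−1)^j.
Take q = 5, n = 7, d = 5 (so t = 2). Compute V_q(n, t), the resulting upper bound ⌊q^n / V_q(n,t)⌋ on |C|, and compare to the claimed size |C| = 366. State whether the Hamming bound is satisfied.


V_q(n, t) = 365, q^n = 78125, Hamming bound = 214, |C| = 366 > bound (violated).

Step 1: Compute V_q(n, t) = Σ_{j=0}^2 C(n, j) (q−1)^j.
  j = 0: C(7,0)·(4)^0 = 1·1 = 1.
  j = 1: C(7,1)·(4)^1 = 7·4 = 28.
  j = 2: C(7,2)·(4)^2 = 21·16 = 336.
  V_q(n, t) = 1 + 28 + 336 = 365.
Step 2: q^n = 5^7 = 78125.
Step 3: Hamming bound ⌊q^n / V_q(n,t)⌋ = ⌊78125/365⌋ = 214.
Step 4: Compare |C| = 366 to 214: violated.
The claimed |C| lies above the Hamming bound, so no 5-ary code of length 7 with d ≥ 5 can have 366 codewords.
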